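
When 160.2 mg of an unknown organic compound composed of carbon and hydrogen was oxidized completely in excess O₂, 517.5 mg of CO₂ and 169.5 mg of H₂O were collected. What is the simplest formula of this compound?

C5H8

mol C = 0.5175 g CO₂ ÷ 44.009 g/mol = 0.011759 mol
mol H = 2 × 0.1695 g H₂O ÷ 18.015 g/mol = 0.018818 mol
Divide by the smallest (0.011759 mol): C 1.000, H 1.600
Multiplying each by 5 gives whole numbers: C 5.00, H 8.00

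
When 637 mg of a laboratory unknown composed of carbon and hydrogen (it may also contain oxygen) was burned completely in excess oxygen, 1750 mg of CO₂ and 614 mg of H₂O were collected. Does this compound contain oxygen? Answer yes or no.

yes

mol C = 1.75 g CO₂ ÷ 44.009 g/mol = 0.03976 mol
mol H = 2 × 0.614 g H₂O ÷ 18.015 g/mol = 0.06817 mol
C and H account for only 0.5463 g of the 0.637 g sample; the remaining 0.09068 g must be oxygen.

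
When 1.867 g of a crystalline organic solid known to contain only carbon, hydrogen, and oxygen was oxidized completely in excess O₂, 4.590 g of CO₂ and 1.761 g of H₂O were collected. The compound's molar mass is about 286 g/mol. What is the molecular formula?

mol C = 4.590 g CO₂ ÷ 44.009 g/mol = 0.10430 mol
mol H = 2 × 1.761 g H₂O ÷ 18.015 g/mol = 0.19550 mol
mass O = 1.867 − (1.2527 + 0.19707) = 0.41722 g → mol O = 0.41722 ÷ 15.999 = 0.026078 mol
Divide by the smallest (0.026078 mol): C 3.999, H 7.497, O 1.000
Multiplying each by 2 gives whole numbers: C 8.00, H 14.99, O 2.00
Empirical formula: C8H15O2
Empirical-formula mass = 143.21 g/mol; 286 ÷ 143.21 ≈ 2, so the molecular formula is C16H30O4.

C16H30O4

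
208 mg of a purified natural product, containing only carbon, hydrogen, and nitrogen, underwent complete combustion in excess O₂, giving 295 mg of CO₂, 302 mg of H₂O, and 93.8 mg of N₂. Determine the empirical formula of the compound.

CH5N

mol C = 0.295 g CO₂ ÷ 44.009 g/mol = 0.006703 mol
mol H = 2 × 0.302 g H₂O ÷ 18.015 g/mol = 0.03353 mol
mol N = 2 × 0.0938 g N₂ ÷ 28.014 g/mol = 0.006697 mol
Divide by the smallest (0.006697 mol): C 1.001, H 5.007, N 1.000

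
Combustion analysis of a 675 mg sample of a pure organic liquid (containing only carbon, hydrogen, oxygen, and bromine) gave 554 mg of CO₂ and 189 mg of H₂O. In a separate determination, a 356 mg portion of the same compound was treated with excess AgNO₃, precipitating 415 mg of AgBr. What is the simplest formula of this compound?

mol C = 0.554 g CO₂ ÷ 44.009 g/mol = 0.01259 mol
mol H = 2 × 0.189 g H₂O ÷ 18.015 g/mol = 0.02098 mol
From the AgBr data: mol Br per gram of compound = (0.415 ÷ 187.772) ÷ 0.356 = 0.006208 mol/g, so in the 0.675 g combustion sample mol Br = 0.004191 mol
mass O = 0.675 − (0.1512 + 0.02115 + 0.3348) = 0.1678 g → mol O = 0.1678 ÷ 15.999 = 0.01049 mol
Divide by the smallest (0.004191 mol): C 3.004, H 5.007, Br 1.000, O 2.503
Multiplying each by 2 gives whole numbers: C 6.01, H 10.01, Br 2.00, O 5.01

C6H10Br2O5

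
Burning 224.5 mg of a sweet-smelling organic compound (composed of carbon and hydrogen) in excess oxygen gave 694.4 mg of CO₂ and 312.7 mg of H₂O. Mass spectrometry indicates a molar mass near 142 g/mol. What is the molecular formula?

C10H22

mol C = 0.6944 g CO₂ ÷ 44.009 g/mol = 0.015779 mol
mol H = 2 × 0.3127 g H₂O ÷ 18.015 g/mol = 0.034716 mol
Divide by the smallest (0.015779 mol): C 1.000, H 2.200
Multiplying each by 5 gives whole numbers: C 5.00, H 11.00
Empirical formula: C5H11
Empirical-formula mass = 71.14 g/mol; 142 ÷ 71.14 ≈ 2, so the molecular formula is C10H22.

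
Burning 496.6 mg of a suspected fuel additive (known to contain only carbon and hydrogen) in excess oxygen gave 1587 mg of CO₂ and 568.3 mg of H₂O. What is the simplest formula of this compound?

mol C = 1.587 g CO₂ ÷ 44.009 g/mol = 0.036061 mol
mol H = 2 × 0.5683 g H₂O ÷ 18.015 g/mol = 0.063092 mol
Divide by the smallest (0.036061 mol): C 1.000, H 1.750
Multiplying each by 4 gives whole numbers: C 4.00, H 7.00

C4H7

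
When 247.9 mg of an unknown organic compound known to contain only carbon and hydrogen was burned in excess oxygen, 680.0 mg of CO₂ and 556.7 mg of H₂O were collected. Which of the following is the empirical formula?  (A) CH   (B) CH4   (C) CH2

mol C = 0.6800 g CO₂ ÷ 44.009 g/mol = 0.015451 mol
mol H = 2 × 0.5567 g H₂O ÷ 18.015 g/mol = 0.061804 mol
Divide by the smallest (0.015451 mol): C 1.000, H 4.000

(B) CH4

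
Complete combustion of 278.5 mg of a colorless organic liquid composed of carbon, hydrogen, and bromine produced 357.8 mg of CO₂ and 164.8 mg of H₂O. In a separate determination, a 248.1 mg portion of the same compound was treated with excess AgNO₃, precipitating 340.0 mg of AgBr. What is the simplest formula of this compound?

C4H9Br

mol C = 0.3578 g CO₂ ÷ 44.009 g/mol = 0.0081302 mol
mol H = 2 × 0.1648 g H₂O ÷ 18.015 g/mol = 0.018296 mol
From the AgBr data: mol Br per gram of compound = (0.3400 ÷ 187.772) ÷ 0.2481 = 0.0072983 mol/g, so in the 0.2785 g combustion sample mol Br = 0.0020326 mol
Divide by the smallest (0.0020326 mol): C 4.000, H 9.001, Br 1.000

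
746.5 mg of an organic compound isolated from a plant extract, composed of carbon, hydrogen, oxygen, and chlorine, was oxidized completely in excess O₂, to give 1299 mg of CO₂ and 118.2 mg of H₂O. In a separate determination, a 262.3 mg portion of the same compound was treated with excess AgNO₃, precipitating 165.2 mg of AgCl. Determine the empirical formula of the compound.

C9H4ClO5

mol C = 1.299 g CO₂ ÷ 44.009 g/mol = 0.029517 mol
mol H = 2 × 0.1182 g H₂O ÷ 18.015 g/mol = 0.013122 mol
From the AgCl data: mol Cl per gram of compound = (0.1652 ÷ 143.318) ÷ 0.2623 = 0.0043945 mol/g, so in the 0.7465 g combustion sample mol Cl = 0.0032805 mol
mass O = 0.7465 − (0.35452 + 0.013227 + 0.11629) = 0.26245 g → mol O = 0.26245 ÷ 15.999 = 0.016404 mol
Divide by the smallest (0.0032805 mol): C 8.998, H 4.000, Cl 1.000, O 5.001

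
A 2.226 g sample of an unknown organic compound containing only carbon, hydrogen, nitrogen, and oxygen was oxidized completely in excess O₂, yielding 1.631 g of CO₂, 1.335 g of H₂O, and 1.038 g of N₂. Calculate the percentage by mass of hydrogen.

6.71%

mol C = 1.631 g CO₂ ÷ 44.009 g/mol = 0.037061 mol
mol H = 2 × 1.335 g H₂O ÷ 18.015 g/mol = 0.14821 mol
mol N = 2 × 1.038 g N₂ ÷ 28.014 g/mol = 0.074106 mol
mass O = 2.226 − (0.44513 + 0.14940 + 1.0380) = 0.59347 g → mol O = 0.59347 ÷ 15.999 = 0.037094 mol
mass % H = 0.14940 g ÷ 2.226 g × 100%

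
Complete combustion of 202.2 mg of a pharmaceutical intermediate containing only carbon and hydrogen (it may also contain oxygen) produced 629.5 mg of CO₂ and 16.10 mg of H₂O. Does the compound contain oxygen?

mol C = 0.6295 g CO₂ ÷ 44.009 g/mol = 0.014304 mol
mol H = 2 × 0.01610 g H₂O ÷ 18.015 g/mol = 0.0017874 mol
C and H account for only 0.17361 g of the 0.2022 g sample; the remaining 0.028594 g must be oxygen.

yes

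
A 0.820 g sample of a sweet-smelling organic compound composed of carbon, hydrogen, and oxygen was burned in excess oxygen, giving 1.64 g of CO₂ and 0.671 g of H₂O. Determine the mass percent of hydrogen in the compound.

9.2%

mol C = 1.64 g CO₂ ÷ 44.009 g/mol = 0.03727 mol
mol H = 2 × 0.671 g H₂O ÷ 18.015 g/mol = 0.07449 mol
mass O = 0.820 − (0.4476 + 0.07509) = 0.2973 g → mol O = 0.2973 ÷ 15.999 = 0.01858 mol
mass % H = 0.07509 g ÷ 0.820 g × 100%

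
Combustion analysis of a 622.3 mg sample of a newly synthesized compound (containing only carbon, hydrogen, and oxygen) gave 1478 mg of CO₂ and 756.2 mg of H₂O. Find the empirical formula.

C4H10O

mol C = 1.478 g CO₂ ÷ 44.009 g/mol = 0.033584 mol
mol H = 2 × 0.7562 g H₂O ÷ 18.015 g/mol = 0.083952 mol
mass O = 0.6223 − (0.40338 + 0.084624) = 0.13430 g → mol O = 0.13430 ÷ 15.999 = 0.0083942 mol
Divide by the smallest (0.0083942 mol): C 4.001, H 10.001, O 1.000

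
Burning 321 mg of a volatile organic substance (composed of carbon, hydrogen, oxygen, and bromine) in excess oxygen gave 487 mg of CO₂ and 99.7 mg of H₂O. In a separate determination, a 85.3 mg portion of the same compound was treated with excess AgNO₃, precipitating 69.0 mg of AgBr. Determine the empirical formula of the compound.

mol C = 0.487 g CO₂ ÷ 44.009 g/mol = 0.01107 mol
mol H = 2 × 0.0997 g H₂O ÷ 18.015 g/mol = 0.01107 mol
From the AgBr data: mol Br per gram of compound = (0.0690 ÷ 187.772) ÷ 0.0853 = 0.004308 mol/g, so in the 0.321 g combustion sample mol Br = 0.001383 mol
mass O = 0.321 − (0.1329 + 0.01116 + 0.1105) = 0.06644 g → mol O = 0.06644 ÷ 15.999 = 0.004152 mol
Divide by the smallest (0.001383 mol): C 8.002, H 8.004, Br 1.000, O 3.003

C8H8BrO3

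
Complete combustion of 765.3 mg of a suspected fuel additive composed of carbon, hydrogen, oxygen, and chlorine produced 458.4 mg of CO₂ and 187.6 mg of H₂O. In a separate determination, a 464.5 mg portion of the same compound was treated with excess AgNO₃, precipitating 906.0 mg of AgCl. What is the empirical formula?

C2H4Cl2O3

mol C = 0.4584 g CO₂ ÷ 44.009 g/mol = 0.010416 mol
mol H = 2 × 0.1876 g H₂O ÷ 18.015 g/mol = 0.020827 mol
From the AgCl data: mol Cl per gram of compound = (0.9060 ÷ 143.318) ÷ 0.4645 = 0.013609 mol/g, so in the 0.7653 g combustion sample mol Cl = 0.010415 mol
mass O = 0.7653 − (0.12511 + 0.020994 + 0.36922) = 0.24998 g → mol O = 0.24998 ÷ 15.999 = 0.015624 mol
Divide by the smallest (0.010415 mol): C 1.000, H 2.000, Cl 1.000, O 1.500
Multiplying each by 2 gives whole numbers: C 2.00, H 4.00, Cl 2.00, O 3.00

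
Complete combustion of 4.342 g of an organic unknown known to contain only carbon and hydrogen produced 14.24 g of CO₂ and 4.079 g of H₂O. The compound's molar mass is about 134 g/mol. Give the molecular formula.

mol C = 14.24 g CO₂ ÷ 44.009 g/mol = 0.32357 mol
mol H = 2 × 4.079 g H₂O ÷ 18.015 g/mol = 0.45284 mol
Divide by the smallest (0.32357 mol): C 1.000, H 1.400
Multiplying each by 5 gives whole numbers: C 5.00, H 7.00
Empirical formula: C5H7
Empirical-formula mass = 67.11 g/mol; 134 ÷ 67.11 ≈ 2, so the molecular formula is C10H14.

C10H14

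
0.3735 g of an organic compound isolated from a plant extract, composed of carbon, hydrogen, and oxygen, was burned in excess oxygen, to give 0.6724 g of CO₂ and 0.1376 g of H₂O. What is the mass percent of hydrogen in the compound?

mol C = 0.6724 g CO₂ ÷ 44.009 g/mol = 0.015279 mol
mol H = 2 × 0.1376 g H₂O ÷ 18.015 g/mol = 0.015276 mol
mass O = 0.3735 − (0.18351 + 0.015398) = 0.17459 g → mol O = 0.17459 ÷ 15.999 = 0.010913 mol
mass % H = 0.015398 g ÷ 0.3735 g × 100%

4.12%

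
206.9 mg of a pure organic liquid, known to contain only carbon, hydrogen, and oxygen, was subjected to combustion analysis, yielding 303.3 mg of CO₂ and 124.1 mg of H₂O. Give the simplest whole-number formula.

mol C = 0.3033 g CO₂ ÷ 44.009 g/mol = 0.0068918 mol
mol H = 2 × 0.1241 g H₂O ÷ 18.015 g/mol = 0.013777 mol
mass O = 0.2069 − (0.082777 + 0.013888) = 0.11024 g → mol O = 0.11024 ÷ 15.999 = 0.0068901 mol
Divide by the smallest (0.0068901 mol): C 1.000, H 2.000, O 1.000

CH2O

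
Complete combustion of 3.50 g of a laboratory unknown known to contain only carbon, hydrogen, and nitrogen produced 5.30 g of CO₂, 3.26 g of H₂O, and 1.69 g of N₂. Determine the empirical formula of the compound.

CH3N

mol C = 5.30 g CO₂ ÷ 44.009 g/mol = 0.1204 mol
mol H = 2 × 3.26 g H₂O ÷ 18.015 g/mol = 0.3619 mol
mol N = 2 × 1.69 g N₂ ÷ 28.014 g/mol = 0.1207 mol
Divide by the smallest (0.1204 mol): C 1.000, H 3.005, N 1.002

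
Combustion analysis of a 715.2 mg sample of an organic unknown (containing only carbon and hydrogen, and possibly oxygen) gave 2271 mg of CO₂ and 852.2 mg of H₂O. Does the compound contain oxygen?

mol C = 2.271 g CO₂ ÷ 44.009 g/mol = 0.051603 mol
mol H = 2 × 0.8522 g H₂O ÷ 18.015 g/mol = 0.094610 mol
C and H together account for 0.71517 g — essentially the entire 0.7152 g sample — so the compound contains no oxygen.

no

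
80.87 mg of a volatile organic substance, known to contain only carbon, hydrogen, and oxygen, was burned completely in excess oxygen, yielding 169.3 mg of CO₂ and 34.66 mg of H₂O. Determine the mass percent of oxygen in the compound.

38.07%

mol C = 0.1693 g CO₂ ÷ 44.009 g/mol = 0.0038469 mol
mol H = 2 × 0.03466 g H₂O ÷ 18.015 g/mol = 0.0038479 mol
mass O = 0.08087 − (0.046206 + 0.0038787) = 0.030786 g → mol O = 0.030786 ÷ 15.999 = 0.0019242 mol
mass % O = 0.030786 g ÷ 0.08087 g × 100%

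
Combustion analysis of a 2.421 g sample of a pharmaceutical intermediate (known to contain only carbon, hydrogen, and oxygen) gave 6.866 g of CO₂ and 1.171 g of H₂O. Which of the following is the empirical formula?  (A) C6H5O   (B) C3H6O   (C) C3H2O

mol C = 6.866 g CO₂ ÷ 44.009 g/mol = 0.15601 mol
mol H = 2 × 1.171 g H₂O ÷ 18.015 g/mol = 0.13000 mol
mass O = 2.421 − (1.8739 + 0.13104) = 0.41608 g → mol O = 0.41608 ÷ 15.999 = 0.026007 mol
Divide by the smallest (0.026007 mol): C 5.999, H 4.999, O 1.000

(A) C6H5O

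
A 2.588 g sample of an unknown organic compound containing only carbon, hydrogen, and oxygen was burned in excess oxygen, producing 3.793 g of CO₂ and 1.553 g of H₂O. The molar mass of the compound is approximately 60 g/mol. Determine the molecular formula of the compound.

C2H4O2

mol C = 3.793 g CO₂ ÷ 44.009 g/mol = 0.086187 mol
mol H = 2 × 1.553 g H₂O ÷ 18.015 g/mol = 0.17241 mol
mass O = 2.588 − (1.0352 + 0.17379) = 1.3790 g → mol O = 1.3790 ÷ 15.999 = 0.086194 mol
Divide by the smallest (0.086187 mol): C 1.000, H 2.000, O 1.000
Empirical formula: CH2O
Empirical-formula mass = 30.03 g/mol; 60 ÷ 30.03 ≈ 2, so the molecular formula is C2H4O2.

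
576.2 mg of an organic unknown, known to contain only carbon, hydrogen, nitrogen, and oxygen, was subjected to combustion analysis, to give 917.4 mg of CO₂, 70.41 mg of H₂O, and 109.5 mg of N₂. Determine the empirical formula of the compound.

C8H3N3O5

mol C = 0.9174 g CO₂ ÷ 44.009 g/mol = 0.020846 mol
mol H = 2 × 0.07041 g H₂O ÷ 18.015 g/mol = 0.0078168 mol
mol N = 2 × 0.1095 g N₂ ÷ 28.014 g/mol = 0.0078175 mol
mass O = 0.5762 − (0.25038 + 0.0078794 + 0.10950) = 0.20844 g → mol O = 0.20844 ÷ 15.999 = 0.013028 mol
Divide by the smallest (0.0078168 mol): C 2.667, H 1.000, N 1.000, O 1.667
Multiplying each by 3 gives whole numbers: C 8.00, H 3.00, N 3.00, O 5.00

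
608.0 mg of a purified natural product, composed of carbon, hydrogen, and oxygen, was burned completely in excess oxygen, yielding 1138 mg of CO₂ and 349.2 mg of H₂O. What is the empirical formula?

C8H12O5

mol C = 1.138 g CO₂ ÷ 44.009 g/mol = 0.025858 mol
mol H = 2 × 0.3492 g H₂O ÷ 18.015 g/mol = 0.038768 mol
mass O = 0.6080 − (0.31058 + 0.039078) = 0.25834 g → mol O = 0.25834 ÷ 15.999 = 0.016147 mol
Divide by the smallest (0.016147 mol): C 1.601, H 2.401, O 1.000
Multiplying each by 5 gives whole numbers: C 8.01, H 12.00, O 5.00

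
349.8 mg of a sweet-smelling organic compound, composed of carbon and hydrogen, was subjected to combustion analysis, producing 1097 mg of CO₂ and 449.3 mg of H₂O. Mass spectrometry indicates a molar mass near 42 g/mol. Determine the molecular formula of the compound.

C3H6

mol C = 1.097 g CO₂ ÷ 44.009 g/mol = 0.024927 mol
mol H = 2 × 0.4493 g H₂O ÷ 18.015 g/mol = 0.049881 mol
Divide by the smallest (0.024927 mol): C 1.000, H 2.001
Empirical formula: CH2
Empirical-formula mass = 14.03 g/mol; 42 ÷ 14.03 ≈ 3, so the molecular formula is C3H6.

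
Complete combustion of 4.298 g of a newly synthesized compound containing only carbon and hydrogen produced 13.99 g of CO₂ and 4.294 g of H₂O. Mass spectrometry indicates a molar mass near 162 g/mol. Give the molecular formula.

mol C = 13.99 g CO₂ ÷ 44.009 g/mol = 0.31789 mol
mol H = 2 × 4.294 g H₂O ÷ 18.015 g/mol = 0.47671 mol
Divide by the smallest (0.31789 mol): C 1.000, H 1.500
Multiplying each by 2 gives whole numbers: C 2.00, H 3.00
Empirical formula: C2H3
Empirical-formula mass = 27.05 g/mol; 162 ÷ 27.05 ≈ 6, so the molecular formula is C12H18.

C12H18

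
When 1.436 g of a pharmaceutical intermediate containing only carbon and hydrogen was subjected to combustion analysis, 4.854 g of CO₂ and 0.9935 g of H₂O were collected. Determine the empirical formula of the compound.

mol C = 4.854 g CO₂ ÷ 44.009 g/mol = 0.11030 mol
mol H = 2 × 0.9935 g H₂O ÷ 18.015 g/mol = 0.11030 mol
Divide by the smallest (0.11030 mol): C 1.000, H 1.000

CH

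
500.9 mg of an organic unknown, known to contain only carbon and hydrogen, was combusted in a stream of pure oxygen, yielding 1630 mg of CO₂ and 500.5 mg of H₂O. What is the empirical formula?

C2H3

mol C = 1.630 g CO₂ ÷ 44.009 g/mol = 0.037038 mol
mol H = 2 × 0.5005 g H₂O ÷ 18.015 g/mol = 0.055565 mol
Divide by the smallest (0.037038 mol): C 1.000, H 1.500
Multiplying each by 2 gives whole numbers: C 2.00, H 3.00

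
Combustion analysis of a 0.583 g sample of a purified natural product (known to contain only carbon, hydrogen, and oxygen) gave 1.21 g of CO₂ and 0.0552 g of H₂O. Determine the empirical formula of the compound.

C9H2O5

mol C = 1.21 g CO₂ ÷ 44.009 g/mol = 0.02749 mol
mol H = 2 × 0.0552 g H₂O ÷ 18.015 g/mol = 0.006128 mol
mass O = 0.583 − (0.3302 + 0.006177) = 0.2466 g → mol O = 0.2466 ÷ 15.999 = 0.01541 mol
Divide by the smallest (0.006128 mol): C 4.487, H 1.000, O 2.515
Multiplying each by 2 gives whole numbers: C 8.97, H 2.00, O 5.03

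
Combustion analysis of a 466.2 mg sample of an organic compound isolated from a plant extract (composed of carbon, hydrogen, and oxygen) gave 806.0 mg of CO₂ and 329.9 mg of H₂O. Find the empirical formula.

C7H14O5

mol C = 0.8060 g CO₂ ÷ 44.009 g/mol = 0.018314 mol
mol H = 2 × 0.3299 g H₂O ÷ 18.015 g/mol = 0.036625 mol
mass O = 0.4662 − (0.21997 + 0.036918) = 0.20931 g → mol O = 0.20931 ÷ 15.999 = 0.013083 mol
Divide by the smallest (0.013083 mol): C 1.400, H 2.800, O 1.000
Multiplying each by 5 gives whole numbers: C 7.00, H 14.00, O 5.00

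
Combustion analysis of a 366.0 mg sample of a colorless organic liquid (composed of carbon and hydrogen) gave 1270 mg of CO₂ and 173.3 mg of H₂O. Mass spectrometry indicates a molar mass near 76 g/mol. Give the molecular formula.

C6H4

mol C = 1.270 g CO₂ ÷ 44.009 g/mol = 0.028858 mol
mol H = 2 × 0.1733 g H₂O ÷ 18.015 g/mol = 0.019240 mol
Divide by the smallest (0.019240 mol): C 1.500, H 1.000
Multiplying each by 2 gives whole numbers: C 3.00, H 2.00
Empirical formula: C3H2
Empirical-formula mass = 38.05 g/mol; 76 ÷ 38.05 ≈ 2, so the molecular formula is C6H4.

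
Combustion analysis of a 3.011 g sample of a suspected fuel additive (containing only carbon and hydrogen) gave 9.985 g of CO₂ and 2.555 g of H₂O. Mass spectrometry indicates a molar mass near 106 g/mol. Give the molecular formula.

C8H10

mol C = 9.985 g CO₂ ÷ 44.009 g/mol = 0.22689 mol
mol H = 2 × 2.555 g H₂O ÷ 18.015 g/mol = 0.28365 mol
Divide by the smallest (0.22689 mol): C 1.000, H 1.250
Multiplying each by 4 gives whole numbers: C 4.00, H 5.00
Empirical formula: C4H5
Empirical-formula mass = 53.08 g/mol; 106 ÷ 53.08 ≈ 2, so the molecular formula is C8H10.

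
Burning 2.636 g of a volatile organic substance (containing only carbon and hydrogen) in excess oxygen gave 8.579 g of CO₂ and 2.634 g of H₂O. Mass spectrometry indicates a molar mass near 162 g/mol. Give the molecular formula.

mol C = 8.579 g CO₂ ÷ 44.009 g/mol = 0.19494 mol
mol H = 2 × 2.634 g H₂O ÷ 18.015 g/mol = 0.29242 mol
Divide by the smallest (0.19494 mol): C 1.000, H 1.500
Multiplying each by 2 gives whole numbers: C 2.00, H 3.00
Empirical formula: C2H3
Empirical-formula mass = 27.05 g/mol; 162 ÷ 27.05 ≈ 6, so the molecular formula is C12H18.

C12H18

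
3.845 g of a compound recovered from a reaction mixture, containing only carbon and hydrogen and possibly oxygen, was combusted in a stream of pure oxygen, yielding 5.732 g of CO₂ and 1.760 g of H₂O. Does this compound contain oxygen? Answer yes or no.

yes

mol C = 5.732 g CO₂ ÷ 44.009 g/mol = 0.13025 mol
mol H = 2 × 1.760 g H₂O ÷ 18.015 g/mol = 0.19539 mol
C and H account for only 1.7613 g of the 3.845 g sample; the remaining 2.0837 g must be oxygen.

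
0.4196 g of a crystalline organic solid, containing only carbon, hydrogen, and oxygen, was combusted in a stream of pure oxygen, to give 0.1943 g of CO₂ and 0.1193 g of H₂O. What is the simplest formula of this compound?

mol C = 0.1943 g CO₂ ÷ 44.009 g/mol = 0.0044150 mol
mol H = 2 × 0.1193 g H₂O ÷ 18.015 g/mol = 0.013245 mol
mass O = 0.4196 − (0.053029 + 0.013350) = 0.35322 g → mol O = 0.35322 ÷ 15.999 = 0.022078 mol
Divide by the smallest (0.0044150 mol): C 1.000, H 3.000, O 5.001

CH3O5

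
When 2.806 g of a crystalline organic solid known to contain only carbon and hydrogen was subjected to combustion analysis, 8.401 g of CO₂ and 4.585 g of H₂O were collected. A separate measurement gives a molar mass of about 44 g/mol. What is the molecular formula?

C3H8

mol C = 8.401 g CO₂ ÷ 44.009 g/mol = 0.19089 mol
mol H = 2 × 4.585 g H₂O ÷ 18.015 g/mol = 0.50902 mol
Divide by the smallest (0.19089 mol): C 1.000, H 2.667
Multiplying each by 3 gives whole numbers: C 3.00, H 8.00
Empirical formula: C3H8
Empirical-formula mass = 44.10 g/mol; 44 ÷ 44.10 ≈ 1, so the molecular formula is C3H8.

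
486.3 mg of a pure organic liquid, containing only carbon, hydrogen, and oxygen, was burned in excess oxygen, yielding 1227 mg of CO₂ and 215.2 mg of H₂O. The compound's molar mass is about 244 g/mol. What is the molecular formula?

C14H12O4

mol C = 1.227 g CO₂ ÷ 44.009 g/mol = 0.027881 mol
mol H = 2 × 0.2152 g H₂O ÷ 18.015 g/mol = 0.023891 mol
mass O = 0.4863 − (0.33487 + 0.024082) = 0.12734 g → mol O = 0.12734 ÷ 15.999 = 0.0079594 mol
Divide by the smallest (0.0079594 mol): C 3.503, H 3.002, O 1.000
Multiplying each by 2 gives whole numbers: C 7.01, H 6.00, O 2.00
Empirical formula: C7H6O2
Empirical-formula mass = 122.12 g/mol; 244 ÷ 122.12 ≈ 2, so the molecular formula is C14H12O4.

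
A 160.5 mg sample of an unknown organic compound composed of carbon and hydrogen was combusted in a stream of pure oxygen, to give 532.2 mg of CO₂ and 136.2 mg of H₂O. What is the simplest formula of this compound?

C4H5

mol C = 0.5322 g CO₂ ÷ 44.009 g/mol = 0.012093 mol
mol H = 2 × 0.1362 g H₂O ÷ 18.015 g/mol = 0.015121 mol
Divide by the smallest (0.012093 mol): C 1.000, H 1.250
Multiplying each by 4 gives whole numbers: C 4.00, H 5.00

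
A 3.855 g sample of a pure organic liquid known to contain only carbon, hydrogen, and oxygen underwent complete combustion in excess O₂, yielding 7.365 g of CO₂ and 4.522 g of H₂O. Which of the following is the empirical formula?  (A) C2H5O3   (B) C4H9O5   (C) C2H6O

(C) C2H6O

mol C = 7.365 g CO₂ ÷ 44.009 g/mol = 0.16735 mol
mol H = 2 × 4.522 g H₂O ÷ 18.015 g/mol = 0.50203 mol
mass O = 3.855 − (2.0101 + 0.50604) = 1.3389 g → mol O = 1.3389 ÷ 15.999 = 0.083686 mol
Divide by the smallest (0.083686 mol): C 2.000, H 5.999, O 1.000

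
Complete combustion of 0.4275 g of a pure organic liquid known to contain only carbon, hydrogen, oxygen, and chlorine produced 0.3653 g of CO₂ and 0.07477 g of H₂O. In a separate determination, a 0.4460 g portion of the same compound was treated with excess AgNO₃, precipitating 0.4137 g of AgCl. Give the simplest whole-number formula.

mol C = 0.3653 g CO₂ ÷ 44.009 g/mol = 0.0083006 mol
mol H = 2 × 0.07477 g H₂O ÷ 18.015 g/mol = 0.0083009 mol
From the AgCl data: mol Cl per gram of compound = (0.4137 ÷ 143.318) ÷ 0.4460 = 0.0064722 mol/g, so in the 0.4275 g combustion sample mol Cl = 0.0027669 mol
mass O = 0.4275 − (0.099698 + 0.0083673 + 0.098085) = 0.22135 g → mol O = 0.22135 ÷ 15.999 = 0.013835 mol
Divide by the smallest (0.0027669 mol): C 3.000, H 3.000, Cl 1.000, O 5.000

C3H3ClO5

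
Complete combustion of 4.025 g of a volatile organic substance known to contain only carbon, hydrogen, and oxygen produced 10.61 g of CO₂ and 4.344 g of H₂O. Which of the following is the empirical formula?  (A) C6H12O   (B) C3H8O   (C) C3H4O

(A) C6H12O

mol C = 10.61 g CO₂ ÷ 44.009 g/mol = 0.24109 mol
mol H = 2 × 4.344 g H₂O ÷ 18.015 g/mol = 0.48226 mol
mass O = 4.025 − (2.8957 + 0.48612) = 0.64318 g → mol O = 0.64318 ÷ 15.999 = 0.040201 mol
Divide by the smallest (0.040201 mol): C 5.997, H 11.996, O 1.000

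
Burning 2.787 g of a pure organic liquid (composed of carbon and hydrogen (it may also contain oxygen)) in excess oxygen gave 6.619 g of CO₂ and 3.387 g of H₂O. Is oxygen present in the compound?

mol C = 6.619 g CO₂ ÷ 44.009 g/mol = 0.15040 mol
mol H = 2 × 3.387 g H₂O ÷ 18.015 g/mol = 0.37602 mol
C and H account for only 2.1855 g of the 2.787 g sample; the remaining 0.60150 g must be oxygen.

yes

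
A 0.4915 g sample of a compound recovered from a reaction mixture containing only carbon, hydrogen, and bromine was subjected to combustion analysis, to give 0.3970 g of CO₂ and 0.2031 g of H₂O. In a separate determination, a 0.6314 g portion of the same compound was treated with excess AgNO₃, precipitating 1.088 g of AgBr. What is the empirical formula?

C2H5Br

mol C = 0.3970 g CO₂ ÷ 44.009 g/mol = 0.0090209 mol
mol H = 2 × 0.2031 g H₂O ÷ 18.015 g/mol = 0.022548 mol
From the AgBr data: mol Br per gram of compound = (1.088 ÷ 187.772) ÷ 0.6314 = 0.0091768 mol/g, so in the 0.4915 g combustion sample mol Br = 0.0045104 mol
Divide by the smallest (0.0045104 mol): C 2.000, H 4.999, Br 1.000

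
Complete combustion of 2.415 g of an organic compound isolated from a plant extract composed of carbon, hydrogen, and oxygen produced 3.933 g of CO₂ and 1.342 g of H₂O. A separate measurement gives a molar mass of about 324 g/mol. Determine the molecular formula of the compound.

C12H20O10

mol C = 3.933 g CO₂ ÷ 44.009 g/mol = 0.089368 mol
mol H = 2 × 1.342 g H₂O ÷ 18.015 g/mol = 0.14899 mol
mass O = 2.415 − (1.0734 + 0.15018) = 1.1914 g → mol O = 1.1914 ÷ 15.999 = 0.074468 mol
Divide by the smallest (0.074468 mol): C 1.200, H 2.001, O 1.000
Multiplying each by 5 gives whole numbers: C 6.00, H 10.00, O 5.00
Empirical formula: C6H10O5
Empirical-formula mass = 162.14 g/mol; 324 ÷ 162.14 ≈ 2, so the molecular formula is C12H20O10.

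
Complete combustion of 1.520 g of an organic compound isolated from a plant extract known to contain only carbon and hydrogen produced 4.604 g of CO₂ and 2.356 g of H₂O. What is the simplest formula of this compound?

mol C = 4.604 g CO₂ ÷ 44.009 g/mol = 0.10461 mol
mol H = 2 × 2.356 g H₂O ÷ 18.015 g/mol = 0.26156 mol
Divide by the smallest (0.10461 mol): C 1.000, H 2.500
Multiplying each by 2 gives whole numbers: C 2.00, H 5.00

C2H5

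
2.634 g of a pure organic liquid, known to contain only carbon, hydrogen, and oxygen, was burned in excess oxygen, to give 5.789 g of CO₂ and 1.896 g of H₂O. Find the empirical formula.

mol C = 5.789 g CO₂ ÷ 44.009 g/mol = 0.13154 mol
mol H = 2 × 1.896 g H₂O ÷ 18.015 g/mol = 0.21049 mol
mass O = 2.634 − (1.5799 + 0.21218) = 0.84188 g → mol O = 0.84188 ÷ 15.999 = 0.052621 mol
Divide by the smallest (0.052621 mol): C 2.500, H 4.000, O 1.000
Multiplying each by 2 gives whole numbers: C 5.00, H 8.00, O 2.00

C5H8O2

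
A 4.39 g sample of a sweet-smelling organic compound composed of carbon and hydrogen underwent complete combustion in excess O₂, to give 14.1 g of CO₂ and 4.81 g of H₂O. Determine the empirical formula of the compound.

mol C = 14.1 g CO₂ ÷ 44.009 g/mol = 0.3204 mol
mol H = 2 × 4.81 g H₂O ÷ 18.015 g/mol = 0.5340 mol
Divide by the smallest (0.3204 mol): C 1.000, H 1.667
Multiplying each by 3 gives whole numbers: C 3.00, H 5.00

C3H5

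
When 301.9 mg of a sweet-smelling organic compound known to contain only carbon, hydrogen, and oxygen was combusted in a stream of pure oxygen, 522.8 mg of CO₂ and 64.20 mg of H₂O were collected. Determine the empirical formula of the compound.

C5H3O4

mol C = 0.5228 g CO₂ ÷ 44.009 g/mol = 0.011879 mol
mol H = 2 × 0.06420 g H₂O ÷ 18.015 g/mol = 0.0071274 mol
mass O = 0.3019 − (0.14268 + 0.0071844) = 0.15203 g → mol O = 0.15203 ÷ 15.999 = 0.0095026 mol
Divide by the smallest (0.0071274 mol): C 1.667, H 1.000, O 1.333
Multiplying each by 3 gives whole numbers: C 5.00, H 3.00, O 4.00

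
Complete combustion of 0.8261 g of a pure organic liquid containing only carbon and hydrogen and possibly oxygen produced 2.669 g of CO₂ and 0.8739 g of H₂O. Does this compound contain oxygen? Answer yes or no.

mol C = 2.669 g CO₂ ÷ 44.009 g/mol = 0.060647 mol
mol H = 2 × 0.8739 g H₂O ÷ 18.015 g/mol = 0.097019 mol
C and H together account for 0.82622 g — essentially the entire 0.8261 g sample — so the compound contains no oxygen.

no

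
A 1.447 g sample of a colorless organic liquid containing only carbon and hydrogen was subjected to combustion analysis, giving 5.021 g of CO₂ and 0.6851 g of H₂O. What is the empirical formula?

C3H2

mol C = 5.021 g CO₂ ÷ 44.009 g/mol = 0.11409 mol
mol H = 2 × 0.6851 g H₂O ÷ 18.015 g/mol = 0.076059 mol
Divide by the smallest (0.076059 mol): C 1.500, H 1.000
Multiplying each by 2 gives whole numbers: C 3.00, H 2.00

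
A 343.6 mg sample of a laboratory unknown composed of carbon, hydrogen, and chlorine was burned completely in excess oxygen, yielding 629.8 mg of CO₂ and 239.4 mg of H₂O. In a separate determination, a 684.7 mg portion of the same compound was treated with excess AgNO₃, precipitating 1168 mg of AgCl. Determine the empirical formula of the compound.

mol C = 0.6298 g CO₂ ÷ 44.009 g/mol = 0.014311 mol
mol H = 2 × 0.2394 g H₂O ÷ 18.015 g/mol = 0.026578 mol
From the AgCl data: mol Cl per gram of compound = (1.168 ÷ 143.318) ÷ 0.6847 = 0.011903 mol/g, so in the 0.3436 g combustion sample mol Cl = 0.0040897 mol
Divide by the smallest (0.0040897 mol): C 3.499, H 6.499, Cl 1.000
Multiplying each by 2 gives whole numbers: C 7.00, H 13.00, Cl 2.00

C7H13Cl2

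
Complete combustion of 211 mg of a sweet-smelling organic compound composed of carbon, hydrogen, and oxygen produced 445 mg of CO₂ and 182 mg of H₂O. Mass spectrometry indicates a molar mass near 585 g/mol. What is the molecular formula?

mol C = 0.445 g CO₂ ÷ 44.009 g/mol = 0.01011 mol
mol H = 2 × 0.182 g H₂O ÷ 18.015 g/mol = 0.02021 mol
mass O = 0.211 − (0.1215 + 0.02037) = 0.06918 g → mol O = 0.06918 ÷ 15.999 = 0.004324 mol
Divide by the smallest (0.004324 mol): C 2.338, H 4.673, O 1.000
Multiplying each by 3 gives whole numbers: C 7.02, H 14.02, O 3.00
Empirical formula: C7H14O3
Empirical-formula mass = 146.19 g/mol; 585 ÷ 146.19 ≈ 4, so the molecular formula is C28H56O12.

C28H56O12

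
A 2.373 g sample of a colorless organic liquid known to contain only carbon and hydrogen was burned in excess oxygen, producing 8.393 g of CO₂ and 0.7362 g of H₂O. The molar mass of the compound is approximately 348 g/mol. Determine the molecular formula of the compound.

mol C = 8.393 g CO₂ ÷ 44.009 g/mol = 0.19071 mol
mol H = 2 × 0.7362 g H₂O ÷ 18.015 g/mol = 0.081732 mol
Divide by the smallest (0.081732 mol): C 2.333, H 1.000
Multiplying each by 3 gives whole numbers: C 7.00, H 3.00
Empirical formula: C7H3
Empirical-formula mass = 87.10 g/mol; 348 ÷ 87.10 ≈ 4, so the molecular formula is C28H12.

C28H12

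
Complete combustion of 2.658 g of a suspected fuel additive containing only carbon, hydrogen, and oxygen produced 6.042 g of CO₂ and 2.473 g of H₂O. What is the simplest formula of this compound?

C3H6O

mol C = 6.042 g CO₂ ÷ 44.009 g/mol = 0.13729 mol
mol H = 2 × 2.473 g H₂O ÷ 18.015 g/mol = 0.27455 mol
mass O = 2.658 − (1.6490 + 0.27675) = 0.73226 g → mol O = 0.73226 ÷ 15.999 = 0.045769 mol
Divide by the smallest (0.045769 mol): C 3.000, H 5.999, O 1.000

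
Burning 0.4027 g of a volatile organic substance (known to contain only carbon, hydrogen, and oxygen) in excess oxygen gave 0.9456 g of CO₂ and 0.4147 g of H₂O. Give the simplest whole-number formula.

C7H15O2

mol C = 0.9456 g CO₂ ÷ 44.009 g/mol = 0.021487 mol
mol H = 2 × 0.4147 g H₂O ÷ 18.015 g/mol = 0.046039 mol
mass O = 0.4027 − (0.25807 + 0.046408) = 0.098218 g → mol O = 0.098218 ÷ 15.999 = 0.0061390 mol
Divide by the smallest (0.0061390 mol): C 3.500, H 7.500, O 1.000
Multiplying each by 2 gives whole numbers: C 7.00, H 15.00, O 2.00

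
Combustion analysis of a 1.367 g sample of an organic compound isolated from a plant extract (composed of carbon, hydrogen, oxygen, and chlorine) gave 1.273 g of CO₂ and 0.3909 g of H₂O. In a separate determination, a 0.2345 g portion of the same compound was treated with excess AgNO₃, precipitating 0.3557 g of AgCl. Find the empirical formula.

mol C = 1.273 g CO₂ ÷ 44.009 g/mol = 0.028926 mol
mol H = 2 × 0.3909 g H₂O ÷ 18.015 g/mol = 0.043397 mol
From the AgCl data: mol Cl per gram of compound = (0.3557 ÷ 143.318) ÷ 0.2345 = 0.010584 mol/g, so in the 1.367 g combustion sample mol Cl = 0.014468 mol
mass O = 1.367 − (0.34743 + 0.043744 + 0.51289) = 0.46294 g → mol O = 0.46294 ÷ 15.999 = 0.028935 mol
Divide by the smallest (0.014468 mol): C 1.999, H 3.000, Cl 1.000, O 2.000

C2H3ClO2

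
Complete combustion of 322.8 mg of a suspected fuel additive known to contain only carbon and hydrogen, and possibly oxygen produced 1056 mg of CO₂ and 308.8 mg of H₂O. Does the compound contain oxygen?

mol C = 1.056 g CO₂ ÷ 44.009 g/mol = 0.023995 mol
mol H = 2 × 0.3088 g H₂O ÷ 18.015 g/mol = 0.034283 mol
C and H together account for 0.32276 g — essentially the entire 0.3228 g sample — so the compound contains no oxygen.

no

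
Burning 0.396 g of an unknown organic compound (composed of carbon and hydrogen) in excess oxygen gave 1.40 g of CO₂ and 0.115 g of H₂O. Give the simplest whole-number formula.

C5H2

mol C = 1.40 g CO₂ ÷ 44.009 g/mol = 0.03181 mol
mol H = 2 × 0.115 g H₂O ÷ 18.015 g/mol = 0.01277 mol
Divide by the smallest (0.01277 mol): C 2.492, H 1.000
Multiplying each by 2 gives whole numbers: C 4.98, H 2.00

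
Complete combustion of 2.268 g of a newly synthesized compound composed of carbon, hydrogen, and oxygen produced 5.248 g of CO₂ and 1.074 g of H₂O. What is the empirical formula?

mol C = 5.248 g CO₂ ÷ 44.009 g/mol = 0.11925 mol
mol H = 2 × 1.074 g H₂O ÷ 18.015 g/mol = 0.11923 mol
mass O = 2.268 − (1.4323 + 0.12019) = 0.71552 g → mol O = 0.71552 ÷ 15.999 = 0.044723 mol
Divide by the smallest (0.044723 mol): C 2.666, H 2.666, O 1.000
Multiplying each by 3 gives whole numbers: C 8.00, H 8.00, O 3.00

C8H8O3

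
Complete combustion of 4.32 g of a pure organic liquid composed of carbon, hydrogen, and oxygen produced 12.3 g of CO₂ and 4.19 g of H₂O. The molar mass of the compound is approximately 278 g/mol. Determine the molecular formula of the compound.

mol C = 12.3 g CO₂ ÷ 44.009 g/mol = 0.2795 mol
mol H = 2 × 4.19 g H₂O ÷ 18.015 g/mol = 0.4652 mol
mass O = 4.32 − (3.357 + 0.4689) = 0.4942 g → mol O = 0.4942 ÷ 15.999 = 0.03089 mol
Divide by the smallest (0.03089 mol): C 9.048, H 15.060, O 1.000
Empirical formula: C9H15O
Empirical-formula mass = 139.22 g/mol; 278 ÷ 139.22 ≈ 2, so the molecular formula is C18H30O2.

C18H30O2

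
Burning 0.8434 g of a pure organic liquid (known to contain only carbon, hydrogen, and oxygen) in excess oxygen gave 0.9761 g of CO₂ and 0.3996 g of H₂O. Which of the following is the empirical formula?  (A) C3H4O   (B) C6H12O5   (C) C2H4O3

mol C = 0.9761 g CO₂ ÷ 44.009 g/mol = 0.022180 mol
mol H = 2 × 0.3996 g H₂O ÷ 18.015 g/mol = 0.044363 mol
mass O = 0.8434 − (0.26640 + 0.044718) = 0.53228 g → mol O = 0.53228 ÷ 15.999 = 0.033270 mol
Divide by the smallest (0.022180 mol): C 1.000, H 2.000, O 1.500
Multiplying each by 2 gives whole numbers: C 2.00, H 4.00, O 3.00

(C) C2H4O3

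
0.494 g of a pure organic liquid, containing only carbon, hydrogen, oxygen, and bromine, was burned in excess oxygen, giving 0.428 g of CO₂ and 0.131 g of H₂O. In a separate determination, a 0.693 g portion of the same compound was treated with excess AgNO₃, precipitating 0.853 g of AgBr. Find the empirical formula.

mol C = 0.428 g CO₂ ÷ 44.009 g/mol = 0.009725 mol
mol H = 2 × 0.131 g H₂O ÷ 18.015 g/mol = 0.01454 mol
From the AgBr data: mol Br per gram of compound = (0.853 ÷ 187.772) ÷ 0.693 = 0.006555 mol/g, so in the 0.494 g combustion sample mol Br = 0.003238 mol
mass O = 0.494 − (0.1168 + 0.01466 + 0.2588) = 0.1038 g → mol O = 0.1038 ÷ 15.999 = 0.006487 mol
Divide by the smallest (0.003238 mol): C 3.003, H 4.491, Br 1.000, O 2.003
Multiplying each by 2 gives whole numbers: C 6.01, H 8.98, Br 2.00, O 4.01

C6H9Br2O4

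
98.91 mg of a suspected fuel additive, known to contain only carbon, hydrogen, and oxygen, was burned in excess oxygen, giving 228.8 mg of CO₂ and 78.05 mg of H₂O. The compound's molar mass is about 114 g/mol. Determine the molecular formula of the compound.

mol C = 0.2288 g CO₂ ÷ 44.009 g/mol = 0.0051989 mol
mol H = 2 × 0.07805 g H₂O ÷ 18.015 g/mol = 0.0086650 mol
mass O = 0.09891 − (0.062444 + 0.0087343) = 0.027731 g → mol O = 0.027731 ÷ 15.999 = 0.0017333 mol
Divide by the smallest (0.0017333 mol): C 2.999, H 4.999, O 1.000
Empirical formula: C3H5O
Empirical-formula mass = 57.07 g/mol; 114 ÷ 57.07 ≈ 2, so the molecular formula is C6H10O2.

C6H10O2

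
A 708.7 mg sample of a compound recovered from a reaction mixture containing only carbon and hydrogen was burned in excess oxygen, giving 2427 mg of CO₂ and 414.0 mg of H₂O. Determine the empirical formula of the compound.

mol C = 2.427 g CO₂ ÷ 44.009 g/mol = 0.055148 mol
mol H = 2 × 0.4140 g H₂O ÷ 18.015 g/mol = 0.045962 mol
Divide by the smallest (0.045962 mol): C 1.200, H 1.000
Multiplying each by 5 gives whole numbers: C 6.00, H 5.00

C6H5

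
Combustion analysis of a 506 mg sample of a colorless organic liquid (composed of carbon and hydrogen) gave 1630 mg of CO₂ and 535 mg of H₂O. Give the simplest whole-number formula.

C5H8

mol C = 1.63 g CO₂ ÷ 44.009 g/mol = 0.03704 mol
mol H = 2 × 0.535 g H₂O ÷ 18.015 g/mol = 0.05939 mol
Divide by the smallest (0.03704 mol): C 1.000, H 1.604
Multiplying each by 5 gives whole numbers: C 5.00, H 8.02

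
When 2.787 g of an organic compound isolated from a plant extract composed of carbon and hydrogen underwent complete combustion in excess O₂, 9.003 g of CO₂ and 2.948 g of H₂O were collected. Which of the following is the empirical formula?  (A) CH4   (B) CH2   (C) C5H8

mol C = 9.003 g CO₂ ÷ 44.009 g/mol = 0.20457 mol
mol H = 2 × 2.948 g H₂O ÷ 18.015 g/mol = 0.32728 mol
Divide by the smallest (0.20457 mol): C 1.000, H 1.600
Multiplying each by 5 gives whole numbers: C 5.00, H 8.00

(C) C5H8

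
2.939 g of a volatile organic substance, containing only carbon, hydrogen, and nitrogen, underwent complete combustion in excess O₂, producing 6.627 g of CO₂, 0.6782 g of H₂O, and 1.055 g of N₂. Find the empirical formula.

mol C = 6.627 g CO₂ ÷ 44.009 g/mol = 0.15058 mol
mol H = 2 × 0.6782 g H₂O ÷ 18.015 g/mol = 0.075293 mol
mol N = 2 × 1.055 g N₂ ÷ 28.014 g/mol = 0.075319 mol
Divide by the smallest (0.075293 mol): C 2.000, H 1.000, N 1.000

C2HN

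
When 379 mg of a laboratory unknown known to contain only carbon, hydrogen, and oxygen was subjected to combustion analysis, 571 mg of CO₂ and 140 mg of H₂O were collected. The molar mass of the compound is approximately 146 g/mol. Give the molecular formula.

C5H6O5

mol C = 0.571 g CO₂ ÷ 44.009 g/mol = 0.01297 mol
mol H = 2 × 0.140 g H₂O ÷ 18.015 g/mol = 0.01554 mol
mass O = 0.379 − (0.1558 + 0.01567) = 0.2075 g → mol O = 0.2075 ÷ 15.999 = 0.01297 mol
Divide by the smallest (0.01297 mol): C 1.000, H 1.198, O 1.000
Multiplying each by 5 gives whole numbers: C 5.00, H 5.99, O 5.00
Empirical formula: C5H6O5
Empirical-formula mass = 146.10 g/mol; 146 ÷ 146.10 ≈ 1, so the molecular formula is C5H6O5.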